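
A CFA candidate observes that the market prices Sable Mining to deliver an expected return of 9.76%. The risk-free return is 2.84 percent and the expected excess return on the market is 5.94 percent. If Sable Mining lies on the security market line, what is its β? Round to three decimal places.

β = (E(R) − R_f) / MRP = (9.76% − 2.84%) / 5.94% = 6.92% / 5.94% = 1.165

1.165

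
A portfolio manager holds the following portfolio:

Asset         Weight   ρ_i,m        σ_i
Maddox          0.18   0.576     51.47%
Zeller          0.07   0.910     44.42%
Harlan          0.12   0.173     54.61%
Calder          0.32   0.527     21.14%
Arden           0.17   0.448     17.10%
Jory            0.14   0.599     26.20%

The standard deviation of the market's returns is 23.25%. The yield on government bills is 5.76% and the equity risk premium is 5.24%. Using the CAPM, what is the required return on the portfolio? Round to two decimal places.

9.45%

β_Maddox = 0.576 × 51.47% / 23.25% = 1.2751
β_Zeller = 0.910 × 44.42% / 23.25% = 1.7386
β_Harlan = 0.173 × 54.61% / 23.25% = 0.4063
β_Calder = 0.527 × 21.14% / 23.25% = 0.4792
β_Arden = 0.448 × 17.10% / 23.25% = 0.3295
β_Jory = 0.599 × 26.20% / 23.25% = 0.6750
β_P = Σ w_i β_i = 0.18×1.2751 + 0.07×1.7386 + 0.12×0.4063 + 0.32×0.4792 + 0.17×0.3295 + 0.14×0.6750 = 0.7038
E(R_P) = R_f + β_P × MRP = 5.76% + 0.7038 × 5.24% = 9.45%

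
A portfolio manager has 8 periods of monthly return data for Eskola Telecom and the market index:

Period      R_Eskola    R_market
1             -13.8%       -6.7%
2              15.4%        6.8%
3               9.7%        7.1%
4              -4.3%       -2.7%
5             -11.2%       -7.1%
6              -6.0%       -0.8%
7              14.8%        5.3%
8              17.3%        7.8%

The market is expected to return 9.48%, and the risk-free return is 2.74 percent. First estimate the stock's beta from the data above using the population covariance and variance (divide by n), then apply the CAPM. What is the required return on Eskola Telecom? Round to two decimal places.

Mean R_i = (-13.8 + 15.4 + 9.7 − 4.3 − 11.2 − 6.0 + 14.8 + 17.3) / 8 = 2.7375%
Mean R_m = (-6.7 + 6.8 + 7.1 − 2.7 − 7.1 − 0.8 + 5.3 + 7.8) / 8 = 1.2125%
Σ(R_i − R̄_i)(R_m − R̄_m) = 548.8063  ⇒  Cov = 548.8063 / 8 = 68.6008
Σ(R_m − R̄_m)² = 277.0488  ⇒  Var(R_m) = 277.0488 / 8 = 34.6311
β = Cov / Var(R_m) = 68.6008 / 34.6311 = 1.9809
MRP = 9.48% − 2.74% = 6.74%
E(R) = R_f + β × MRP = 2.74% + 1.9809 × 6.74% = 16.09%

16.09%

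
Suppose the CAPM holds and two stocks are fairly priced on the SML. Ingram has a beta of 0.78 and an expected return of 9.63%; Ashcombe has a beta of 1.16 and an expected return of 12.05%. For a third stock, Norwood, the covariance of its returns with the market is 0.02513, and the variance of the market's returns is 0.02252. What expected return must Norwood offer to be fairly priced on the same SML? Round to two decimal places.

11.77%

MRP = (12.05% − 9.63%) / (1.16 − 0.78) = 6.3684%
R_f = 9.63% − 0.78 × 6.3684% = 4.6626%
β_Norwood = Cov / Var(R_m) = 0.02513 / 0.02252 = 1.1159
E(R_Norwood) = R_f + β × MRP = 4.6626% + 1.1159 × 6.3684% = 11.77%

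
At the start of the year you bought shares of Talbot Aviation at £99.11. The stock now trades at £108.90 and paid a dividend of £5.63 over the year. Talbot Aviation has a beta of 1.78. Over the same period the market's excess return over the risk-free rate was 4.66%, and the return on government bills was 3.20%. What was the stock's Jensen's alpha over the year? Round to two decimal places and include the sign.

Realised HPR = (P1 + D1 − P0) / P0 = (108.90 + 5.63 − 99.11) / 99.11 = 15.42 / 99.11 = 15.5585%
CAPM required = R_f + β·MRP = 3.20% + 1.78 × 4.66% = 11.4948%
α = realised − required = 15.5585% − 11.4948% = +4.06%

+4.06%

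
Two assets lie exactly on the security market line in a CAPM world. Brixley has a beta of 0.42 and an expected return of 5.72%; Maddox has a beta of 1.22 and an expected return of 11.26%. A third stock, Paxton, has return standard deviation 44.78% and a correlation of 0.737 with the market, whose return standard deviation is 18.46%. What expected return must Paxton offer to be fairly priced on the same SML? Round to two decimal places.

15.19%

MRP = (11.26% − 5.72%) / (1.22 − 0.42) = 6.9250%
R_f = 5.72% − 0.42 × 6.9250% = 2.8115%
β_Paxton = ρ·σ_i/σ_m = 0.737 × 44.78 / 18.46 = 1.7878
E(R_Paxton) = R_f + β × MRP = 2.8115% + 1.7878 × 6.9250% = 15.19%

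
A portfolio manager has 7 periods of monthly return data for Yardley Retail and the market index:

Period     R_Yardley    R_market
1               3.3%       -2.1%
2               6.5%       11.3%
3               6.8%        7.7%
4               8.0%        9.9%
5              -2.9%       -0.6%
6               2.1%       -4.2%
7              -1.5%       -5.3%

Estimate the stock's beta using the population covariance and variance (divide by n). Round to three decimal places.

Mean R_i = (3.3 + 6.5 + 6.8 + 8.0 − 2.9 + 2.1 − 1.5) / 7 = 3.1857%
Mean R_m = (-2.1 + 11.3 + 7.7 + 9.9 − 0.6 − 4.2 − 5.3) / 7 = 2.3857%
Σ(R_i − R̄_i)(R_m − R̄_m) = 145.7486  ⇒  Cov = 145.7486 / 7 = 20.8212
Σ(R_m − R̄_m)² = 295.6486  ⇒  Var(R_m) = 295.6486 / 7 = 42.2355
β = Cov / Var(R_m) = 20.8212 / 42.2355 = 0.4930

0.493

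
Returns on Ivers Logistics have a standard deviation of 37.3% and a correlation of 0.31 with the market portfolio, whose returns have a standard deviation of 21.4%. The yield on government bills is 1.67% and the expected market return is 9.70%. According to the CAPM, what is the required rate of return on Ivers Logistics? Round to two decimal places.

β = ρ × σ_i / σ_m = 0.31 × 37.3% / 21.4% = 0.5403
MRP = 9.70% − 1.67% = 8.03%
E(R) = 1.67% + 0.5403 × 8.03% = 6.01%

6.01%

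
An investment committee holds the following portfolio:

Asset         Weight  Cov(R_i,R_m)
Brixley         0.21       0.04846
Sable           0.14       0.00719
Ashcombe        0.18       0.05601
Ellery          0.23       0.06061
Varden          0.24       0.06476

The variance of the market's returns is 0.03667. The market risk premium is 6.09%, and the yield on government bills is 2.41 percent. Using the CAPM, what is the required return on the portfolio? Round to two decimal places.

β_Brixley = 0.04846 / 0.03667 = 1.3215
β_Sable = 0.00719 / 0.03667 = 0.1961
β_Ashcombe = 0.05601 / 0.03667 = 1.5274
β_Ellery = 0.06061 / 0.03667 = 1.6528
β_Varden = 0.06476 / 0.03667 = 1.7660
β_P = Σ w_i β_i = 0.21×1.3215 + 0.14×0.1961 + 0.18×1.5274 + 0.23×1.6528 + 0.24×1.7660 = 1.3839
E(R_P) = R_f + β_P × MRP = 2.41% + 1.3839 × 6.09% = 10.84%

10.84%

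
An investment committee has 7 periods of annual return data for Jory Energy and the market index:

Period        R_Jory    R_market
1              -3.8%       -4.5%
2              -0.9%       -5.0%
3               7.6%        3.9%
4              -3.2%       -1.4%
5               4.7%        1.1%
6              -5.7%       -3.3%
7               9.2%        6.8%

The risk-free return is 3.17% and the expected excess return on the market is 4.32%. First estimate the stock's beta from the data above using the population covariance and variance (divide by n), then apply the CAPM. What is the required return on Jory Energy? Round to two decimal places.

8.39%

Mean R_i = (-3.8 − 0.9 + 7.6 − 3.2 + 4.7 − 5.7 + 9.2) / 7 = 1.1286%
Mean R_m = (-4.5 − 5.0 + 3.9 − 1.4 + 1.1 − 3.3 + 6.8) / 7 = -0.3429%
Σ(R_i − R̄_i)(R_m − R̄_m) = 144.9686  ⇒  Cov = 144.9686 / 7 = 20.7098
Σ(R_m − R̄_m)² = 119.9371  ⇒  Var(R_m) = 119.9371 / 7 = 17.1339
β = Cov / Var(R_m) = 20.7098 / 17.1339 = 1.2087
E(R) = R_f + β × MRP = 3.17% + 1.2087 × 4.32% = 8.39%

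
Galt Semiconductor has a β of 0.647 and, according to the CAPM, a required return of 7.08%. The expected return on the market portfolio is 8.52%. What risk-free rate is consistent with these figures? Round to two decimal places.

4.44%

E(R) = R_f + β(E(R_m) − R_f) = R_f(1 − β) + β·E(R_m)
7.08% = R_f × (1 − 0.647) + 0.647 × 8.52%
7.08% = R_f × 0.353 + 5.51244%
R_f = (7.08% − 5.51244%) / 0.353 = 4.44%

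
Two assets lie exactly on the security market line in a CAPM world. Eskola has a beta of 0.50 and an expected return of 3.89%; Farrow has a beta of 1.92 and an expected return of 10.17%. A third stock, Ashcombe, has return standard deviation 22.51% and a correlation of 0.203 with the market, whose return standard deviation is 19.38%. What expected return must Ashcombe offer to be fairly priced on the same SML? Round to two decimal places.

MRP = (10.17% − 3.89%) / (1.92 − 0.50) = 4.4225%
R_f = 3.89% − 0.50 × 4.4225% = 1.6788%
β_Ashcombe = ρ·σ_i/σ_m = 0.203 × 22.51 / 19.38 = 0.2358
E(R_Ashcombe) = R_f + β × MRP = 1.6788% + 0.2358 × 4.4225% = 2.72%

2.72%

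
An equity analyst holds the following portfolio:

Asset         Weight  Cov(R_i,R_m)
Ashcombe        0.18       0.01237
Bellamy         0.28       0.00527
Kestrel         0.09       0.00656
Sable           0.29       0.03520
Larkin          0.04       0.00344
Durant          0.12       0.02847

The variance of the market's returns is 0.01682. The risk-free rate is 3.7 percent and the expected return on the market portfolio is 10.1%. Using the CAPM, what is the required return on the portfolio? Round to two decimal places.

10.57%

β_Ashcombe = 0.01237 / 0.01682 = 0.7354
β_Bellamy = 0.00527 / 0.01682 = 0.3133
β_Kestrel = 0.00656 / 0.01682 = 0.3900
β_Sable = 0.03520 / 0.01682 = 2.0927
β_Larkin = 0.00344 / 0.01682 = 0.2045
β_Durant = 0.02847 / 0.01682 = 1.6926
β_P = Σ w_i β_i = 0.18×0.7354 + 0.28×0.3133 + 0.09×0.3900 + 0.29×2.0927 + 0.04×0.2045 + 0.12×1.6926 = 1.0734
MRP = 10.1% − 3.7% = 6.40%
E(R_P) = R_f + β_P × MRP = 3.7% + 1.0734 × 6.4% = 10.57%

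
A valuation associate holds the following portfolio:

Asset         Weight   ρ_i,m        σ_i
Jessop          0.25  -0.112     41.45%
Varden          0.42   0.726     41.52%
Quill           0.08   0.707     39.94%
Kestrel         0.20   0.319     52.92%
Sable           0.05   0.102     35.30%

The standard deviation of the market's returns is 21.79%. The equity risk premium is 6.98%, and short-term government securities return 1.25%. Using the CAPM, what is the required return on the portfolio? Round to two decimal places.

β_Jessop = -0.112 × 41.45% / 21.79% = -0.2131
β_Varden = 0.726 × 41.52% / 21.79% = 1.3834
β_Quill = 0.707 × 39.94% / 21.79% = 1.2959
β_Kestrel = 0.319 × 52.92% / 21.79% = 0.7747
β_Sable = 0.102 × 35.30% / 21.79% = 0.1652
β_P = Σ w_i β_i = 0.25×-0.2131 + 0.42×1.3834 + 0.08×1.2959 + 0.20×0.7747 + 0.05×0.1652 = 0.7946
E(R_P) = R_f + β_P × MRP = 1.25% + 0.7946 × 6.98% = 6.80%

6.80%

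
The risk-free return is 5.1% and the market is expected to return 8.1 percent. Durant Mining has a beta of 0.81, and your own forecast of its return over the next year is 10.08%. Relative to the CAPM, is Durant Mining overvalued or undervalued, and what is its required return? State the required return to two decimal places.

Undervalued; required return 7.53%

MRP = 8.1% − 5.1% = 3.00%
Required return = R_f + β·MRP = 5.1% + 0.81 × 3.0% = 7.53%
Forecast 10.08% > required 7.53% → the stock plots above the SML → undervalued.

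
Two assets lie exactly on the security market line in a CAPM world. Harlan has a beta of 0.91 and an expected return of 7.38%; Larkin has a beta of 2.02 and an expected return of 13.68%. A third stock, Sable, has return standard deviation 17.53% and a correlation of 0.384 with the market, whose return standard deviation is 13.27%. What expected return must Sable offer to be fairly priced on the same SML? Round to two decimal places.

MRP = (13.68% − 7.38%) / (2.02 − 0.91) = 5.6757%
R_f = 7.38% − 0.91 × 5.6757% = 2.2151%
β_Sable = ρ·σ_i/σ_m = 0.384 × 17.53 / 13.27 = 0.5073
E(R_Sable) = R_f + β × MRP = 2.2151% + 0.5073 × 5.6757% = 5.09%

5.09%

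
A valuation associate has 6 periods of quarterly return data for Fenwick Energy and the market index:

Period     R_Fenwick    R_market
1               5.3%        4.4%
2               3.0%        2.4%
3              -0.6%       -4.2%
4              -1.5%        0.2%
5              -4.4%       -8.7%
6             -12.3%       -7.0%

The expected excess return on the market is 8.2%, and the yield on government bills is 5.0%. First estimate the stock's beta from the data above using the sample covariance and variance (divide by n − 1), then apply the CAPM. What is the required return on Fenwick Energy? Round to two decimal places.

Mean R_i = (5.3 + 3.0 − 0.6 − 1.5 − 4.4 − 12.3) / 6 = -1.7500%
Mean R_m = (4.4 + 2.4 − 4.2 + 0.2 − 8.7 − 7.0) / 6 = -2.1500%
Σ(R_i − R̄_i)(R_m − R̄_m) = 134.5450  ⇒  Cov = 134.5450 / 5 = 26.9090
Σ(R_m − R̄_m)² = 139.7550  ⇒  Var(R_m) = 139.7550 / 5 = 27.9510
β = Cov / Var(R_m) = 26.9090 / 27.9510 = 0.9627
E(R) = R_f + β × MRP = 5.0% + 0.9627 × 8.2% = 12.89%

12.89%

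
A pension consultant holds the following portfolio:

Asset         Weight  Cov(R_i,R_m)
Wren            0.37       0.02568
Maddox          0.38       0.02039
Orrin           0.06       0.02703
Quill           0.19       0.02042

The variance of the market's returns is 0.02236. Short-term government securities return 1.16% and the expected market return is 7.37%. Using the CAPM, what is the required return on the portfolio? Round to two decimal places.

7.48%

β_Wren = 0.02568 / 0.02236 = 1.1485
β_Maddox = 0.02039 / 0.02236 = 0.9119
β_Orrin = 0.02703 / 0.02236 = 1.2089
β_Quill = 0.02042 / 0.02236 = 0.9132
β_P = Σ w_i β_i = 0.37×1.1485 + 0.38×0.9119 + 0.06×1.2089 + 0.19×0.9132 = 1.0175
MRP = 7.37% − 1.16% = 6.21%
E(R_P) = R_f + β_P × MRP = 1.16% + 1.0175 × 6.21% = 7.48%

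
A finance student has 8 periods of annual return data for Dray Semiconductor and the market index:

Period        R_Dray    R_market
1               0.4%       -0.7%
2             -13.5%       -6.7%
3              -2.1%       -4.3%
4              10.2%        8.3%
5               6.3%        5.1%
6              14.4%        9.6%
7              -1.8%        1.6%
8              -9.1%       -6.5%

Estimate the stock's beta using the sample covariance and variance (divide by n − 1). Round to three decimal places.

Mean R_i = (0.4 − 13.5 − 2.1 + 10.2 + 6.3 + 14.4 − 1.8 − 9.1) / 8 = 0.6000%
Mean R_m = (-0.7 − 6.7 − 4.3 + 8.3 + 5.1 + 9.6 + 1.6 − 6.5) / 8 = 0.8000%
Σ(R_i − R̄_i)(R_m − R̄_m) = 406.6600  ⇒  Cov = 406.6600 / 7 = 58.0943
Σ(R_m − R̄_m)² = 290.6200  ⇒  Var(R_m) = 290.6200 / 7 = 41.5171
β = Cov / Var(R_m) = 58.0943 / 41.5171 = 1.3993

1.399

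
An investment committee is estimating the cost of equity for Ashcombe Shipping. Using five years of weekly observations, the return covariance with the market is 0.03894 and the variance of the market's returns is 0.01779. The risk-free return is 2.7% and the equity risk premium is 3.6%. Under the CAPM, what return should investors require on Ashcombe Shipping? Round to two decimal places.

β = Cov(R_i, R_m) / Var(R_m) = 0.03894 / 0.01779 = 2.1889
E(R) = R_f + β × MRP = 2.7% + 2.1889 × 3.6% = 10.58%

10.58%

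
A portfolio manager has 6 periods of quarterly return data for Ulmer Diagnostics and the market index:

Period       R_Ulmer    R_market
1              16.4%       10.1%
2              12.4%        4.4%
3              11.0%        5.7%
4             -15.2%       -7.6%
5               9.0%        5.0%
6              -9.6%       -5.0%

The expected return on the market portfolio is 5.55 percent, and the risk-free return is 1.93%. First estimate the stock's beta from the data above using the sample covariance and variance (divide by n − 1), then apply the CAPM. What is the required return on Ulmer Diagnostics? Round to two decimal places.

8.72%

Mean R_i = (16.4 + 12.4 + 11.0 − 15.2 + 9.0 − 9.6) / 6 = 4.0000%
Mean R_m = (10.1 + 4.4 + 5.7 − 7.6 + 5.0 − 5.0) / 6 = 2.1000%
Σ(R_i − R̄_i)(R_m − R̄_m) = 441.0200  ⇒  Cov = 441.0200 / 5 = 88.2040
Σ(R_m − R̄_m)² = 235.1600  ⇒  Var(R_m) = 235.1600 / 5 = 47.0320
β = Cov / Var(R_m) = 88.2040 / 47.0320 = 1.8754
MRP = 5.55% − 1.93% = 3.62%
E(R) = R_f + β × MRP = 1.93% + 1.8754 × 3.62% = 8.72%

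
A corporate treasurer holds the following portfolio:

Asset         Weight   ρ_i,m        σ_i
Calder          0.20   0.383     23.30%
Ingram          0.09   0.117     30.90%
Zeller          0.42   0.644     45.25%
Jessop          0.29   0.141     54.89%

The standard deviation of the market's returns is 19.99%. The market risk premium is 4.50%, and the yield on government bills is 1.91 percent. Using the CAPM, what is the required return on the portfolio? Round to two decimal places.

β_Calder = 0.383 × 23.30% / 19.99% = 0.4464
β_Ingram = 0.117 × 30.90% / 19.99% = 0.1809
β_Zeller = 0.644 × 45.25% / 19.99% = 1.4578
β_Jessop = 0.141 × 54.89% / 19.99% = 0.3872
β_P = Σ w_i β_i = 0.20×0.4464 + 0.09×0.1809 + 0.42×1.4578 + 0.29×0.3872 = 0.8301
E(R_P) = R_f + β_P × MRP = 1.91% + 0.8301 × 4.50% = 5.65%

5.65%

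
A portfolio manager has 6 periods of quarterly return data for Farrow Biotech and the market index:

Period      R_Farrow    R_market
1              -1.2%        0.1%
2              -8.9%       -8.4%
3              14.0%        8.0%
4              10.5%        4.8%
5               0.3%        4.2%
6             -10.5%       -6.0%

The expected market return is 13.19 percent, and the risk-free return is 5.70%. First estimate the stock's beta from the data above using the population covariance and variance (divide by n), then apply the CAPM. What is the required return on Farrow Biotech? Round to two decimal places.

Mean R_i = (-1.2 − 8.9 + 14.0 + 10.5 + 0.3 − 10.5) / 6 = 0.7000%
Mean R_m = (0.1 − 8.4 + 8.0 + 4.8 + 4.2 − 6.0) / 6 = 0.4500%
Σ(R_i − R̄_i)(R_m − R̄_m) = 299.4100  ⇒  Cov = 299.4100 / 6 = 49.9017
Σ(R_m − R̄_m)² = 210.0350  ⇒  Var(R_m) = 210.0350 / 6 = 35.0058
β = Cov / Var(R_m) = 49.9017 / 35.0058 = 1.4255
MRP = 13.19% − 5.70% = 7.49%
E(R) = R_f + β × MRP = 5.70% + 1.4255 × 7.49% = 16.38%

16.38%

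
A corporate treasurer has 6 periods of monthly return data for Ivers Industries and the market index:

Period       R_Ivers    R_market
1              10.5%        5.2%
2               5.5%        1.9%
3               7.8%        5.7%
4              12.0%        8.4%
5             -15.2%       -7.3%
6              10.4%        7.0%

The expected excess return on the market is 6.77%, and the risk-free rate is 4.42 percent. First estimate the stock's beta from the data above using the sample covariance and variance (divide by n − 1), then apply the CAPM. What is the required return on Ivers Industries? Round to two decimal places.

Mean R_i = (10.5 + 5.5 + 7.8 + 12.0 − 15.2 + 10.4) / 6 = 5.1667%
Mean R_m = (5.2 + 1.9 + 5.7 + 8.4 − 7.3 + 7.0) / 6 = 3.4833%
Σ(R_i − R̄_i)(R_m − R̄_m) = 286.0867  ⇒  Cov = 286.0867 / 5 = 57.2173
Σ(R_m − R̄_m)² = 163.1883  ⇒  Var(R_m) = 163.1883 / 5 = 32.6377
β = Cov / Var(R_m) = 57.2173 / 32.6377 = 1.7531
E(R) = R_f + β × MRP = 4.42% + 1.7531 × 6.77% = 16.29%

16.29%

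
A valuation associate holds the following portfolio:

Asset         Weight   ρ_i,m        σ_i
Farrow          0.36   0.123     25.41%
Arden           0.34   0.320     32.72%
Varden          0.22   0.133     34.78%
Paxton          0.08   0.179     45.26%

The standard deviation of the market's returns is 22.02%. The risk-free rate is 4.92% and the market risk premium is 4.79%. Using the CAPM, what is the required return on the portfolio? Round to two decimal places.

6.30%

β_Farrow = 0.123 × 25.41% / 22.02% = 0.1419
β_Arden = 0.320 × 32.72% / 22.02% = 0.4755
β_Varden = 0.133 × 34.78% / 22.02% = 0.2101
β_Paxton = 0.179 × 45.26% / 22.02% = 0.3679
β_P = Σ w_i β_i = 0.36×0.1419 + 0.34×0.4755 + 0.22×0.2101 + 0.08×0.3679 = 0.2884
E(R_P) = R_f + β_P × MRP = 4.92% + 0.2884 × 4.79% = 6.30%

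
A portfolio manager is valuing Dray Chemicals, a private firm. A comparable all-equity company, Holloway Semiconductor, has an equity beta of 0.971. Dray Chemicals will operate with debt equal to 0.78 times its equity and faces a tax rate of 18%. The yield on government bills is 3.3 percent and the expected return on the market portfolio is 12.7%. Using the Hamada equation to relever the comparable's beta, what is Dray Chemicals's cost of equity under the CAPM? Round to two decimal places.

18.27%

β_L = β_U × [1 + (1 − t)(D/E)] = 0.971 × [1 + (1 − 0.18) × 0.78]
    = 0.971 × [1 + 0.82 × 0.78] = 0.971 × 1.6396 = 1.5921
MRP = 12.7% − 3.3% = 9.40%
E(R) = R_f + β_L × MRP = 3.3% + 1.5921 × 9.4% = 18.27%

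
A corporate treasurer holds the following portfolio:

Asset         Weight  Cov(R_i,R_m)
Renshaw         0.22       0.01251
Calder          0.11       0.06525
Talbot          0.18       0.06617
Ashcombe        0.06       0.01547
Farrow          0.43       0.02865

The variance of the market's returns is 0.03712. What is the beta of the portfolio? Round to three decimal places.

β_Renshaw = 0.01251 / 0.03712 = 0.3370
β_Calder = 0.06525 / 0.03712 = 1.7578
β_Talbot = 0.06617 / 0.03712 = 1.7826
β_Ashcombe = 0.01547 / 0.03712 = 0.4168
β_Farrow = 0.02865 / 0.03712 = 0.7718
β_P = Σ w_i β_i = 0.22×0.3370 + 0.11×1.7578 + 0.18×1.7826 + 0.06×0.4168 + 0.43×0.7718 = 0.9452

0.945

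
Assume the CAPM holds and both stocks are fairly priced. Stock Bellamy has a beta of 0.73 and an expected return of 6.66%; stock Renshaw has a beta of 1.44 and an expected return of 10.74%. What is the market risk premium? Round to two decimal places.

Both satisfy E(R) = R_f + β·MRP, so the slope of the SML is
MRP = (10.74% − 6.66%) / (1.44 − 0.73) = 4.08% / 0.71 = 5.7465%

5.75%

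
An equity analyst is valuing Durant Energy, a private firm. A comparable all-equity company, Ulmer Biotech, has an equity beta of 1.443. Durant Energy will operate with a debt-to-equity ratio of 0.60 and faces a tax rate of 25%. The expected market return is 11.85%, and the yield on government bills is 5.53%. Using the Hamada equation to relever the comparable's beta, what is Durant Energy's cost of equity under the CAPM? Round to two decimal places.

18.75%

β_L = β_U × [1 + (1 − t)(D/E)] = 1.443 × [1 + (1 − 0.25) × 0.60]
    = 1.443 × [1 + 0.75 × 0.60] = 1.443 × 1.4500 = 2.0924
MRP = 11.85% − 5.53% = 6.32%
E(R) = R_f + β_L × MRP = 5.53% + 2.0924 × 6.32% = 18.75%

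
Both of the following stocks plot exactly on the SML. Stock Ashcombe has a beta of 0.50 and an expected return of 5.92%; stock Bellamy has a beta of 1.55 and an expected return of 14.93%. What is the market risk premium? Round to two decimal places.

Both satisfy E(R) = R_f + β·MRP, so the slope of the SML is
MRP = (14.93% − 5.92%) / (1.55 − 0.50) = 9.01% / 1.05 = 8.5810%

8.58%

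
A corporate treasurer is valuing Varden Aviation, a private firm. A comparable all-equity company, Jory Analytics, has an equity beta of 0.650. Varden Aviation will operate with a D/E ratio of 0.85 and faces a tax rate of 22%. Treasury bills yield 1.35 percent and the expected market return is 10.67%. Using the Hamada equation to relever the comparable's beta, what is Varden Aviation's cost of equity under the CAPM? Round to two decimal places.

β_L = β_U × [1 + (1 − t)(D/E)] = 0.650 × [1 + (1 − 0.22) × 0.85]
    = 0.650 × [1 + 0.78 × 0.85] = 0.650 × 1.6630 = 1.0810
MRP = 10.67% − 1.35% = 9.32%
E(R) = R_f + β_L × MRP = 1.35% + 1.0810 × 9.32% = 11.42%

11.42%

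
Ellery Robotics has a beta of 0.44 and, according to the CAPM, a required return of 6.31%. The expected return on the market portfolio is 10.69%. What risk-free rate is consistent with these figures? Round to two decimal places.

2.87%

E(R) = R_f + β(E(R_m) − R_f) = R_f(1 − β) + β·E(R_m)
6.31% = R_f × (1 − 0.44) + 0.44 × 10.69%
6.31% = R_f × 0.56 + 4.7036%
R_f = (6.31% − 4.7036%) / 0.56 = 2.87%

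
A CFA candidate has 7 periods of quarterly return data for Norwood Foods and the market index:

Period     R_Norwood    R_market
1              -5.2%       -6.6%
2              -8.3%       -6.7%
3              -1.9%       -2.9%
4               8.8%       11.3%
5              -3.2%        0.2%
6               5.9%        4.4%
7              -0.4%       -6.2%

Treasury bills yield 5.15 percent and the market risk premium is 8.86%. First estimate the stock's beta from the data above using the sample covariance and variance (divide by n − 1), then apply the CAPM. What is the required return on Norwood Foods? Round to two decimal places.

12.16%

Mean R_i = (-5.2 − 8.3 − 1.9 + 8.8 − 3.2 + 5.9 − 0.4) / 7 = -0.6143%
Mean R_m = (-6.6 − 6.7 − 2.9 + 11.3 + 0.2 + 4.4 − 6.2) / 7 = -0.9286%
Σ(R_i − R̄_i)(R_m − R̄_m) = 218.6871  ⇒  Cov = 218.6871 / 6 = 36.4479
Σ(R_m − R̄_m)² = 276.3543  ⇒  Var(R_m) = 276.3543 / 6 = 46.0591
β = Cov / Var(R_m) = 36.4479 / 46.0591 = 0.7913
E(R) = R_f + β × MRP = 5.15% + 0.7913 × 8.86% = 12.16%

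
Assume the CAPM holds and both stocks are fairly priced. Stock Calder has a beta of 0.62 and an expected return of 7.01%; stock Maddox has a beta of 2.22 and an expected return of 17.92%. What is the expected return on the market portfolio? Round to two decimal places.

Both satisfy E(R) = R_f + β·MRP, so the slope of the SML is
MRP = (17.92% − 7.01%) / (2.22 − 0.62) = 10.91% / 1.60 = 6.8188%
R_f = E(R_Calder) − β_Calder·MRP = 7.01% − 0.62 × 6.8188% = 2.7823%
E(R_m) = R_f + MRP = 2.7823% + 6.8188% = 9.60%

9.60%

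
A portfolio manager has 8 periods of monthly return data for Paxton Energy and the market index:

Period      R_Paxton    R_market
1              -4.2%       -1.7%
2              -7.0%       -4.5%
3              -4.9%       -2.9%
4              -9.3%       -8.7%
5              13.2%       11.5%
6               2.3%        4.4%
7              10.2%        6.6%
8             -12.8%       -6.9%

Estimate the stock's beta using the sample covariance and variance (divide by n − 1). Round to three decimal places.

Mean R_i = (-4.2 − 7.0 − 4.9 − 9.3 + 13.2 + 2.3 + 10.2 − 12.8) / 8 = -1.5625%
Mean R_m = (-1.7 − 4.5 − 2.9 − 8.7 + 11.5 + 4.4 + 6.6 − 6.9) / 8 = -0.2750%
Σ(R_i − R̄_i)(R_m − R̄_m) = 447.8825  ⇒  Cov = 447.8825 / 7 = 63.9832
Σ(R_m − R̄_m)² = 349.4150  ⇒  Var(R_m) = 349.4150 / 7 = 49.9164
β = Cov / Var(R_m) = 63.9832 / 49.9164 = 1.2818

1.282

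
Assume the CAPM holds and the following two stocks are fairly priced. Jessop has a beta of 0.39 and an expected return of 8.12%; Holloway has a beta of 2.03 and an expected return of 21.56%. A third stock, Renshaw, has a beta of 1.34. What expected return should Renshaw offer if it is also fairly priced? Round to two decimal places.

MRP (SML slope) = (21.56% − 8.12%) / (2.03 − 0.39) = 13.44% / 1.64 = 8.1951%
R_f (intercept) = 8.12% − 0.39 × 8.1951% = 4.9239%
E(R_Renshaw) = R_f + β × MRP = 4.9239% + 1.34 × 8.1951% = 15.91%

15.91%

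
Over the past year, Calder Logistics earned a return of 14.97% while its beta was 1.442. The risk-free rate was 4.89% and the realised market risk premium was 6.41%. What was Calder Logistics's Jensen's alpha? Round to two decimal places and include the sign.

CAPM benchmark = R_f + β(R_m − R_f) = 4.89% + 1.442 × 6.41% = 14.13322%
α = actual − benchmark = 14.97% − 14.13322% = +0.84%

+0.84%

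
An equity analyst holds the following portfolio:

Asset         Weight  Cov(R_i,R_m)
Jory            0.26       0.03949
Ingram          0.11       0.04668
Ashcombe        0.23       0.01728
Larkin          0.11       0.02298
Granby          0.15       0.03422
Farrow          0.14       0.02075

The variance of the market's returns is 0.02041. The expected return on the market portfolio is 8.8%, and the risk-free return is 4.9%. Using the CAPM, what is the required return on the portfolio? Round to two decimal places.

10.62%

β_Jory = 0.03949 / 0.02041 = 1.9348
β_Ingram = 0.04668 / 0.02041 = 2.2871
β_Ashcombe = 0.01728 / 0.02041 = 0.8466
β_Larkin = 0.02298 / 0.02041 = 1.1259
β_Granby = 0.03422 / 0.02041 = 1.6766
β_Farrow = 0.02075 / 0.02041 = 1.0167
β_P = Σ w_i β_i = 0.26×1.9348 + 0.11×2.2871 + 0.23×0.8466 + 0.11×1.1259 + 0.15×1.6766 + 0.14×1.0167 = 1.4670
MRP = 8.8% − 4.9% = 3.90%
E(R_P) = R_f + β_P × MRP = 4.9% + 1.4670 × 3.9% = 10.62%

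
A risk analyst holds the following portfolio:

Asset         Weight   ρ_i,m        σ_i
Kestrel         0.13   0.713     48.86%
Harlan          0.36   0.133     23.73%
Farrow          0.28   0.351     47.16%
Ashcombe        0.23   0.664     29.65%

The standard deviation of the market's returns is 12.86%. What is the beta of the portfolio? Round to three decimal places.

1.153

β_Kestrel = 0.713 × 48.86% / 12.86% = 2.7090
β_Harlan = 0.133 × 23.73% / 12.86% = 0.2454
β_Farrow = 0.351 × 47.16% / 12.86% = 1.2872
β_Ashcombe = 0.664 × 29.65% / 12.86% = 1.5309
β_P = Σ w_i β_i = 0.13×2.7090 + 0.36×0.2454 + 0.28×1.2872 + 0.23×1.5309 = 1.1530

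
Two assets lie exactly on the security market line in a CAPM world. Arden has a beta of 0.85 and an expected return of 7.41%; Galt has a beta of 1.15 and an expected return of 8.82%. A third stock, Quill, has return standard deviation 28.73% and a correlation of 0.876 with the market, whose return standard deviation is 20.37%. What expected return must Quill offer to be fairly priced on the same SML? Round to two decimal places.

MRP = (8.82% − 7.41%) / (1.15 − 0.85) = 4.7000%
R_f = 7.41% − 0.85 × 4.7000% = 3.4150%
β_Quill = ρ·σ_i/σ_m = 0.876 × 28.73 / 20.37 = 1.2355
E(R_Quill) = R_f + β × MRP = 3.4150% + 1.2355 × 4.7000% = 9.22%

9.22%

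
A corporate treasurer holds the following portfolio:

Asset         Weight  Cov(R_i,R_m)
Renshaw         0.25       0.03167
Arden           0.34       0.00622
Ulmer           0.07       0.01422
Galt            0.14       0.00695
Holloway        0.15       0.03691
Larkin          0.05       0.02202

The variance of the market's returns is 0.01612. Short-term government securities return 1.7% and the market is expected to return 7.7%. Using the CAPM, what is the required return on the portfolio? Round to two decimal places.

β_Renshaw = 0.03167 / 0.01612 = 1.9646
β_Arden = 0.00622 / 0.01612 = 0.3859
β_Ulmer = 0.01422 / 0.01612 = 0.8821
β_Galt = 0.00695 / 0.01612 = 0.4311
β_Holloway = 0.03691 / 0.01612 = 2.2897
β_Larkin = 0.02202 / 0.01612 = 1.3660
β_P = Σ w_i β_i = 0.25×1.9646 + 0.34×0.3859 + 0.07×0.8821 + 0.14×0.4311 + 0.15×2.2897 + 0.05×1.3660 = 1.1562
MRP = 7.7% − 1.7% = 6.00%
E(R_P) = R_f + β_P × MRP = 1.7% + 1.1562 × 6.0% = 8.64%

8.64%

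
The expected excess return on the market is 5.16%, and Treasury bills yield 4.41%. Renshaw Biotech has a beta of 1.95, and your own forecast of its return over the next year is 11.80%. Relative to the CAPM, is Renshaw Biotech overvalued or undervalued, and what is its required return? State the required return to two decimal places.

Required return = R_f + β·MRP = 4.41% + 1.95 × 5.16% = 14.47%
Forecast 11.80% < required 14.47% → the stock plots below the SML → overvalued.

Overvalued; required return 14.47%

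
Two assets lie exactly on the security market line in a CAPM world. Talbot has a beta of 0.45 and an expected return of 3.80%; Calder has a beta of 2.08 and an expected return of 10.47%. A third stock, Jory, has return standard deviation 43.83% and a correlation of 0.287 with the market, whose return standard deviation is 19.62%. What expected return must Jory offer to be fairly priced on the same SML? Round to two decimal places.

4.58%

MRP = (10.47% − 3.80%) / (2.08 − 0.45) = 4.0920%
R_f = 3.80% − 0.45 × 4.0920% = 1.9586%
β_Jory = ρ·σ_i/σ_m = 0.287 × 43.83 / 19.62 = 0.6411
E(R_Jory) = R_f + β × MRP = 1.9586% + 0.6411 × 4.0920% = 4.58%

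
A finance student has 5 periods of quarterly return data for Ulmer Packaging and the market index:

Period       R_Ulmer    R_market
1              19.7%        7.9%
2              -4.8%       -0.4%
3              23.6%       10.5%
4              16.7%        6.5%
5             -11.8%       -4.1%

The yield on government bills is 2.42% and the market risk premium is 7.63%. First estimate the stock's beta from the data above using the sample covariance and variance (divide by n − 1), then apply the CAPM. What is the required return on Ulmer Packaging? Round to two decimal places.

Mean R_i = (19.7 − 4.8 + 23.6 + 16.7 − 11.8) / 5 = 8.6800%
Mean R_m = (7.9 − 0.4 + 10.5 + 6.5 − 4.1) / 5 = 4.0800%
Σ(R_i − R̄_i)(R_m − R̄_m) = 385.2080  ⇒  Cov = 385.2080 / 4 = 96.3020
Σ(R_m − R̄_m)² = 148.6480  ⇒  Var(R_m) = 148.6480 / 4 = 37.1620
β = Cov / Var(R_m) = 96.3020 / 37.1620 = 2.5914
E(R) = R_f + β × MRP = 2.42% + 2.5914 × 7.63% = 22.19%

22.19%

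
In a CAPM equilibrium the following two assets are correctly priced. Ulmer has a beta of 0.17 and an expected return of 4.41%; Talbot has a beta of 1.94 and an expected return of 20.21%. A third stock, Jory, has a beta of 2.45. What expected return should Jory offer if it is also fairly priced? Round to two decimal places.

24.76%

MRP (SML slope) = (20.21% − 4.41%) / (1.94 − 0.17) = 15.80% / 1.77 = 8.9266%
R_f (intercept) = 4.41% − 0.17 × 8.9266% = 2.8925%
E(R_Jory) = R_f + β × MRP = 2.8925% + 2.45 × 8.9266% = 24.76%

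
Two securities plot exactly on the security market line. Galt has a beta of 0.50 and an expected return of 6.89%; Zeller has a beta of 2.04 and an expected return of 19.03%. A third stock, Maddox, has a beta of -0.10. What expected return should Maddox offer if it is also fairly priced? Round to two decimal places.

MRP (SML slope) = (19.03% − 6.89%) / (2.04 − 0.50) = 12.14% / 1.54 = 7.8831%
R_f (intercept) = 6.89% − 0.50 × 7.8831% = 2.9485%
E(R_Maddox) = R_f + β × MRP = 2.9485% + -0.10 × 7.8831% = 2.16%

2.16%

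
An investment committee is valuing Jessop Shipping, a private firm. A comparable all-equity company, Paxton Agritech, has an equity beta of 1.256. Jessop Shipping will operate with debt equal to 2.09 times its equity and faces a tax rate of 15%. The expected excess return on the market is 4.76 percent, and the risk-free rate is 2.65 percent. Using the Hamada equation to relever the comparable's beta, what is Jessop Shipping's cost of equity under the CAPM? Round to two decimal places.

β_L = β_U × [1 + (1 − t)(D/E)] = 1.256 × [1 + (1 − 0.15) × 2.09]
    = 1.256 × [1 + 0.85 × 2.09] = 1.256 × 2.7765 = 3.4873
E(R) = R_f + β_L × MRP = 2.65% + 3.4873 × 4.76% = 19.25%

19.25%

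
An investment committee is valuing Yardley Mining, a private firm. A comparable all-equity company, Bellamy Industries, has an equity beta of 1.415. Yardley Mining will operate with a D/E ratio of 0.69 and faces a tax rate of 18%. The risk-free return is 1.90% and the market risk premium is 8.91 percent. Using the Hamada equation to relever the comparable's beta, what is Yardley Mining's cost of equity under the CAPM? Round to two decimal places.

21.64%

β_L = β_U × [1 + (1 − t)(D/E)] = 1.415 × [1 + (1 − 0.18) × 0.69]
    = 1.415 × [1 + 0.82 × 0.69] = 1.415 × 1.5658 = 2.2156
E(R) = R_f + β_L × MRP = 1.90% + 2.2156 × 8.91% = 21.64%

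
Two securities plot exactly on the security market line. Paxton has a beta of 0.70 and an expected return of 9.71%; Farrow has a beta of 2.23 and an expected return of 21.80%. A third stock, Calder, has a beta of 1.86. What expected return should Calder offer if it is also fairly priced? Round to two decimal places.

MRP (SML slope) = (21.80% − 9.71%) / (2.23 − 0.70) = 12.09% / 1.53 = 7.9020%
R_f (intercept) = 9.71% − 0.70 × 7.9020% = 4.1786%
E(R_Calder) = R_f + β × MRP = 4.1786% + 1.86 × 7.9020% = 18.88%

18.88%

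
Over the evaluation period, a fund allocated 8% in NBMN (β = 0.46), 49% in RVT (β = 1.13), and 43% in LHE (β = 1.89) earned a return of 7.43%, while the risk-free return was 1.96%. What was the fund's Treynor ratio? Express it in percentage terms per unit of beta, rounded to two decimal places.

3.90%

β_P = 0.08×0.46 + 0.49×1.13 + 0.43×1.89 = 1.4032
Treynor = (R_P − R_f) / β_P = (7.43% − 1.96%) / 1.4032 = 5.47% / 1.4032 = 3.90%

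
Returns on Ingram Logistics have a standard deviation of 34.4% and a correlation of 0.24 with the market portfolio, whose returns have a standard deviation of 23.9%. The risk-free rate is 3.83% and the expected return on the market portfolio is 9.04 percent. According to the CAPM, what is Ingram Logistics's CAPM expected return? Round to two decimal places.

5.63%

β = ρ × σ_i / σ_m = 0.24 × 34.4% / 23.9% = 0.3454
MRP = 9.04% − 3.83% = 5.21%
E(R) = 3.83% + 0.3454 × 5.21% = 5.63%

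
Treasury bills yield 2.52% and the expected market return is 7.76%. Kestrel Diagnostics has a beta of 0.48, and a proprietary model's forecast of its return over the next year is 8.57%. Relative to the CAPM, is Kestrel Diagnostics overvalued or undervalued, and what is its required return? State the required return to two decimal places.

MRP = 7.76% − 2.52% = 5.24%
Required return = R_f + β·MRP = 2.52% + 0.48 × 5.24% = 5.04%
Forecast 8.57% > required 5.04% → the stock plots above the SML → undervalued.

Undervalued; required return 5.04%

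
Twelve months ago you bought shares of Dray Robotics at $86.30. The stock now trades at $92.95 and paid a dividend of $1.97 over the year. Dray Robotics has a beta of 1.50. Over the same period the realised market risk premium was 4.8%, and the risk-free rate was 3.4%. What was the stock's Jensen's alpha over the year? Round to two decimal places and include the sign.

-0.61%

Realised HPR = (P1 + D1 − P0) / P0 = (92.95 + 1.97 − 86.30) / 86.30 = 8.62 / 86.30 = 9.9884%
CAPM required = R_f + β·MRP = 3.4% + 1.50 × 4.8% = 10.6000%
α = realised − required = 9.9884% − 10.6000% = -0.61%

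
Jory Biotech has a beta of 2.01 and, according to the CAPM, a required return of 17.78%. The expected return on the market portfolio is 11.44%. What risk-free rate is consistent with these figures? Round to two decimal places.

E(R) = R_f + β(E(R_m) − R_f) = R_f(1 − β) + β·E(R_m)
17.78% = R_f × (1 − 2.01) + 2.01 × 11.44%
17.78% = R_f × -1.01 + 22.9944%
R_f = (17.78% − 22.9944%) / -1.01 = 5.16%

5.16%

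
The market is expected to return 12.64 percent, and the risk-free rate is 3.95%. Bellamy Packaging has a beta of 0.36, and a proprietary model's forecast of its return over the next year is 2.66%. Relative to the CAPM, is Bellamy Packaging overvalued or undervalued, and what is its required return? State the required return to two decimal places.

MRP = 12.64% − 3.95% = 8.69%
Required return = R_f + β·MRP = 3.95% + 0.36 × 8.69% = 7.08%
Forecast 2.66% < required 7.08% → the stock plots below the SML → overvalued.

Overvalued; required return 7.08%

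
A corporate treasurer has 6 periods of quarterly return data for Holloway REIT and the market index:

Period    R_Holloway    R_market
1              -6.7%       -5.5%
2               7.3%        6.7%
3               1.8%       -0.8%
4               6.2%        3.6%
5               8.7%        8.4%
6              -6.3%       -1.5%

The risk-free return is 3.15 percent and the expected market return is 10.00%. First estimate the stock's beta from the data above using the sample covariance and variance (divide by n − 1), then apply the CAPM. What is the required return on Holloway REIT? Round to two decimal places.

Mean R_i = (-6.7 + 7.3 + 1.8 + 6.2 + 8.7 − 6.3) / 6 = 1.8333%
Mean R_m = (-5.5 + 6.7 − 0.8 + 3.6 + 8.4 − 1.5) / 6 = 1.8167%
Σ(R_i − R̄_i)(R_m − R̄_m) = 169.1867  ⇒  Cov = 169.1867 / 5 = 33.8373
Σ(R_m − R̄_m)² = 141.7483  ⇒  Var(R_m) = 141.7483 / 5 = 28.3497
β = Cov / Var(R_m) = 33.8373 / 28.3497 = 1.1936
MRP = 10.00% − 3.15% = 6.85%
E(R) = R_f + β × MRP = 3.15% + 1.1936 × 6.85% = 11.33%

11.33%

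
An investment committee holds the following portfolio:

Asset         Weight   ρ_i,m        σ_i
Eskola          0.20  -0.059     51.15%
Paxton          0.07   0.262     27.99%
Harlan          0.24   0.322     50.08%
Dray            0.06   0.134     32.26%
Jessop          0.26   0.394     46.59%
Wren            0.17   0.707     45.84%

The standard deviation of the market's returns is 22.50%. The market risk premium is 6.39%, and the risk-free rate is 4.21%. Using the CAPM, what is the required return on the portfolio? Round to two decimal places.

β_Eskola = -0.059 × 51.15% / 22.50% = -0.1341
β_Paxton = 0.262 × 27.99% / 22.50% = 0.3259
β_Harlan = 0.322 × 50.08% / 22.50% = 0.7167
β_Dray = 0.134 × 32.26% / 22.50% = 0.1921
β_Jessop = 0.394 × 46.59% / 22.50% = 0.8158
β_Wren = 0.707 × 45.84% / 22.50% = 1.4404
β_P = Σ w_i β_i = 0.20×-0.1341 + 0.07×0.3259 + 0.24×0.7167 + 0.06×0.1921 + 0.26×0.8158 + 0.17×1.4404 = 0.6365
E(R_P) = R_f + β_P × MRP = 4.21% + 0.6365 × 6.39% = 8.28%

8.28%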